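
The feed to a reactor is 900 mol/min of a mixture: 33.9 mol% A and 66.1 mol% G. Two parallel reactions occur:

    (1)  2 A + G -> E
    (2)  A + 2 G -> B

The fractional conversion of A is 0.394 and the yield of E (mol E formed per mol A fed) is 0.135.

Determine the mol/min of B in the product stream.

37.8 mol/min

Yield of E: 1ξ₁ / 305.1 = 0.135 → ξ₁ = 41.19 mol/min.
Conversion of A: 2ξ₁ + 1ξ₂ = 0.394 × 305.1 = 120.2 → ξ₂ = 37.83 mol/min.
Outlet amounts (n = n₀ + Σ ν·ξ):
  A: 305.1 − 2(41.19) − 1(37.83) = 184.9
  G: 594.9 − 1(41.19) − 2(37.83) = 478
  E: 0 + 1(41.19) = 41.19
  B: 0 + 1(37.83) = 37.83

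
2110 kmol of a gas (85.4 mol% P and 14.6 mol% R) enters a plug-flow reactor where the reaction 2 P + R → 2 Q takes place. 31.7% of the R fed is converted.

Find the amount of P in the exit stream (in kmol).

R reacted = 0.317 × 308.1 = 97.66 kmol; ν_R = −1, so ξ = 97.66/1 = 97.66 kmol.
Outlet amounts (n = n₀ + ν ξ):
  P: 1802 − 2(97.66) = 1607
  R: 308.1 − 1(97.66) = 210.4
  Q: 0 + 2(97.66) = 195.3

1610 kmol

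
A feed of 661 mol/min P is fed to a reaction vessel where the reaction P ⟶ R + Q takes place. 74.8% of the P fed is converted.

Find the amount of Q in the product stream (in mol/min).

494 mol/min

P reacted = 0.748 × 661 = 494.4 mol/min; ν_P = −1, so ξ = 494.4/1 = 494.4 mol/min.
Outlet amounts (n = n₀ + ν ξ):
  P: 661 − 1(494.4) = 166.6
  R: 0 + 1(494.4) = 494.4
  Q: 0 + 1(494.4) = 494.4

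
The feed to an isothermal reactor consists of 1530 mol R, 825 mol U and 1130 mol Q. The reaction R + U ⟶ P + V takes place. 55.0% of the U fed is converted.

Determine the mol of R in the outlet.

U reacted = 0.55 × 825 = 453.8 mol; ν_U = −1, so ξ = 453.8/1 = 453.8 mol.
Outlet amounts (n = n₀ + ν ξ):
  R: 1530 − 1(453.8) = 1076
  U: 825 − 1(453.8) = 371.2
  P: 0 + 1(453.8) = 453.8
  V: 0 + 1(453.8) = 453.8
  Q: 1130 (inert)

1080 mol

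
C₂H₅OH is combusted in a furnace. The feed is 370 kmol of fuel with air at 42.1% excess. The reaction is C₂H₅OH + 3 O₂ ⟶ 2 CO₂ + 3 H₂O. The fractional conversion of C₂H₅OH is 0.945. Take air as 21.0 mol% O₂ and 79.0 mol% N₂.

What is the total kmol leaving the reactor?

Stoichiometric O₂ = 3 × 370 = 1110 kmol; O₂ fed = 1110 × 1.421 = 1577 kmol.
N₂ fed = 1577 × 79/21 = 5934 kmol.
Fuel reacted = 0.945 × 370 → ξ = 349.6 kmol.
Outlet (n = n₀ + ν ξ):
  C₂H₅OH: 370 − 1(349.6) = 20.35
  O₂: 1577 − 3(349.6) = 528.4
  N₂: 5934 (inert)
  CO₂: 0 + 2(349.6) = 699.3
  H₂O: 0 + 3(349.6) = 1049
Total out = 20.35 + 528.4 + 5934 + 699.3 + 1049 = 8231 kmol.

8230 kmol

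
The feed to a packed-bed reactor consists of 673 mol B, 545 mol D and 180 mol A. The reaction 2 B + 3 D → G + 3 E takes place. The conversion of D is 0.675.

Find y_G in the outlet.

D reacted = 0.675 × 545 = 367.9 mol; ν_D = −3, so ξ = 367.9/3 = 122.6 mol.
Outlet amounts (n = n₀ + ν ξ):
  B: 673 − 2(122.6) = 427.8
  D: 545 − 3(122.6) = 177.1
  G: 0 + 1(122.6) = 122.6
  E: 0 + 3(122.6) = 367.9
  A: 180 (inert)
Total out = 1275 mol; y_G = 122.6 / 1275 = 0.09615.

0.0961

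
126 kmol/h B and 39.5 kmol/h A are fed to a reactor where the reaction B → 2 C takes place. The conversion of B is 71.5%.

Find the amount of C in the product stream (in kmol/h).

180 kmol/h

B reacted = 0.715 × 126 = 90.09 kmol/h; ν_B = −1, so ξ = 90.09/1 = 90.09 kmol/h.
Outlet amounts (n = n₀ + ν ξ):
  B: 126 − 1(90.09) = 35.91
  C: 0 + 2(90.09) = 180.2
  A: 39.5 (inert)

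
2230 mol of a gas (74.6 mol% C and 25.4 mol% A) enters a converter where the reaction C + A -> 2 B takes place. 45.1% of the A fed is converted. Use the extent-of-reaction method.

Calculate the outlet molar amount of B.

A reacted = 0.451 × 566.4 = 255.5 mol; ν_A = −1, so ξ = 255.5/1 = 255.5 mol.
Outlet amounts (n = n₀ + ν ξ):
  C: 1664 − 1(255.5) = 1408
  A: 566.4 − 1(255.5) = 311
  B: 0 + 2(255.5) = 510.9

511 mol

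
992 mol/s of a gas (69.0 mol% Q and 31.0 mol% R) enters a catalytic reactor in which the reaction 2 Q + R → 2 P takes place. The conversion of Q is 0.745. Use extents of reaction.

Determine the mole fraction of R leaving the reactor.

Q reacted = 0.745 × 684.5 = 509.9 mol/s; ν_Q = −2, so ξ = 509.9/2 = 255 mol/s.
Outlet amounts (n = n₀ + ν ξ):
  Q: 684.5 − 2(255) = 174.5
  R: 307.5 − 1(255) = 52.55
  P: 0 + 2(255) = 509.9
Total out = 737 mol/s; y_R = 52.55 / 737 = 0.0713.

0.0713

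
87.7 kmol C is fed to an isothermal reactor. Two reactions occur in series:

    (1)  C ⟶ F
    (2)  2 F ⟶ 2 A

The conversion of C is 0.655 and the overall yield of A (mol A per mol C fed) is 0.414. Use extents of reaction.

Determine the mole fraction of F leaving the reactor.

Conversion of C: C consumed = 1ξ₁ = 0.655 × 87.7 → ξ₁ = 57.44 kmol.
Yield of A: 2ξ₂ / 87.7 = 0.414 → ξ₂ = 18.15 kmol.
Outlet amounts (n = n₀ + Σ ν·ξ):
  C: 87.7 − 1(57.44) = 30.26
  F: 0 + 1(57.44) − 2(18.15) = 21.14
  A: 0 + 2(18.15) = 36.31
Total out = 87.7 kmol; y_F = 21.14 / 87.7 = 0.241.

0.241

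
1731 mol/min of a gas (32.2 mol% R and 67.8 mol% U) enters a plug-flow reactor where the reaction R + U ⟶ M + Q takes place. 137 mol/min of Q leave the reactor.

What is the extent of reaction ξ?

ξ = 137 mol/min

For Q: n = n₀ + 1ξ → 137 = 0 + 1ξ, giving ξ = 137 mol/min.
Outlet amounts (n = n₀ + ν ξ):
  R: 557.4 − 1(137) = 420.4
  U: 1174 − 1(137) = 1037
  M: 0 + 1(137) = 137
  Q: 0 + 1(137) = 137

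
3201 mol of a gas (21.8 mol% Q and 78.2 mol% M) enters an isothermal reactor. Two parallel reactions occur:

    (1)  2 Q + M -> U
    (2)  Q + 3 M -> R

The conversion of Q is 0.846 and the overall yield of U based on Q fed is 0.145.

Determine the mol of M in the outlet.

Yield of U: 1ξ₁ / 697.8 = 0.145 → ξ₁ = 101.2 mol.
Conversion of Q: 2ξ₁ + 1ξ₂ = 0.846 × 697.8 = 590.4 → ξ₂ = 388 mol.
Outlet amounts (n = n₀ + Σ ν·ξ):
  Q: 697.8 − 2(101.2) − 1(388) = 107.5
  M: 2503 − 1(101.2) − 3(388) = 1238
  U: 0 + 1(101.2) = 101.2
  R: 0 + 1(388) = 388

1240 mol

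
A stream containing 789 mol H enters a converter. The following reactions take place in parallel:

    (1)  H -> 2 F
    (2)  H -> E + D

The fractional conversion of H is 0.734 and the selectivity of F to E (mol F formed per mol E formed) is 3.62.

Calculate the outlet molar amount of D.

Conversion of H: H consumed = 0.734 × 789 = 579.1 mol = 1ξ₁ + 1ξ₂.
Selectivity: 2ξ₁ / (1ξ₂) = 3.62 → ξ₁ = 1.81 ξ₂.
Substitute: (1·1.81 + 1) ξ₂ = 579.1 → ξ₂ = 206.1 mol, ξ₁ = 373 mol.
Outlet amounts (n = n₀ + Σ ν·ξ):
  H: 789 − 1(373) − 1(206.1) = 209.9
  F: 0 + 2(373) = 746.1
  E: 0 + 1(206.1) = 206.1
  D: 0 + 1(206.1) = 206.1

206 mol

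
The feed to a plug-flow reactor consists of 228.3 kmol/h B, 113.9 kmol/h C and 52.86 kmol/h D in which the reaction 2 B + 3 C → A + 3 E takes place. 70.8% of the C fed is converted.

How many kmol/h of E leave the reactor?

C reacted = 0.708 × 113.9 = 80.64 kmol/h; ν_C = −3, so ξ = 80.64/3 = 26.88 kmol/h.
Outlet amounts (n = n₀ + ν ξ):
  B: 228.3 − 2(26.88) = 174.5
  C: 113.9 − 3(26.88) = 33.26
  A: 0 + 1(26.88) = 26.88
  E: 0 + 3(26.88) = 80.64
  D: 52.86 (inert)

80.6 kmol/h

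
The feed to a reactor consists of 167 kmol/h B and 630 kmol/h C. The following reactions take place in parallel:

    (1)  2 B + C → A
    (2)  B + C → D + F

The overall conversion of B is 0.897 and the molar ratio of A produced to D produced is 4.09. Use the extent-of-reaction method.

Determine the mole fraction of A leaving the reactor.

Conversion of B: B consumed = 0.897 × 167 = 149.8 kmol/h = 2ξ₁ + 1ξ₂.
Selectivity: 1ξ₁ / (1ξ₂) = 4.09 → ξ₁ = 4.09 ξ₂.
Substitute: (2·4.09 + 1) ξ₂ = 149.8 → ξ₂ = 16.32 kmol/h, ξ₁ = 66.74 kmol/h.
Outlet amounts (n = n₀ + Σ ν·ξ):
  B: 167 − 2(66.74) − 1(16.32) = 17.2
  C: 630 − 1(66.74) − 1(16.32) = 546.9
  A: 0 + 1(66.74) = 66.74
  D: 0 + 1(16.32) = 16.32
  F: 0 + 1(16.32) = 16.32
Total out = 663.5 kmol/h; y_A = 66.74 / 663.5 = 0.1006.

0.101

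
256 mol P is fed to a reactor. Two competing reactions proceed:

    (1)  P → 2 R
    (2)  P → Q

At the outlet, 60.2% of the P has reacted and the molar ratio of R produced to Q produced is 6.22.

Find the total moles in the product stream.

Conversion of P: P consumed = 0.602 × 256 = 154.1 mol = 1ξ₁ + 1ξ₂.
Selectivity: 2ξ₁ / (1ξ₂) = 6.22 → ξ₁ = 3.11 ξ₂.
Substitute: (1·3.11 + 1) ξ₂ = 154.1 → ξ₂ = 37.5 mol, ξ₁ = 116.6 mol.
Outlet amounts (n = n₀ + Σ ν·ξ):
  P: 256 − 1(116.6) − 1(37.5) = 101.9
  R: 0 + 2(116.6) = 233.2
  Q: 0 + 1(37.5) = 37.5
Total out = 101.9 + 233.2 + 37.5 = 372.6 mol.

373 mol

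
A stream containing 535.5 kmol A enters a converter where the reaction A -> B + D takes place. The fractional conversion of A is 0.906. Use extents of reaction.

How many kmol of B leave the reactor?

A reacted = 0.906 × 535.5 = 485.2 kmol; ν_A = −1, so ξ = 485.2/1 = 485.2 kmol.
Outlet amounts (n = n₀ + ν ξ):
  A: 535.5 − 1(485.2) = 50.34
  B: 0 + 1(485.2) = 485.2
  D: 0 + 1(485.2) = 485.2

485 kmol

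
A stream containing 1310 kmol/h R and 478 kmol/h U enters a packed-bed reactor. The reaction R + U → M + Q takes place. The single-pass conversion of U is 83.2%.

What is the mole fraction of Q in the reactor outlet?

0.222

U reacted = 0.832 × 478 = 397.7 kmol/h; ν_U = −1, so ξ = 397.7/1 = 397.7 kmol/h.
Outlet amounts (n = n₀ + ν ξ):
  R: 1310 − 1(397.7) = 912.3
  U: 478 − 1(397.7) = 80.3
  M: 0 + 1(397.7) = 397.7
  Q: 0 + 1(397.7) = 397.7
Total out = 1788 kmol/h; y_Q = 397.7 / 1788 = 0.2224.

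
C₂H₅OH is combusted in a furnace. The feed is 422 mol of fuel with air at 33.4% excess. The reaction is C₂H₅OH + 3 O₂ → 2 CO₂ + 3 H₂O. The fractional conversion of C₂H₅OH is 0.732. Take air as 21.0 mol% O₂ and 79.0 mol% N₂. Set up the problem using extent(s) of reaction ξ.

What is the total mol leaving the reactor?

8770 mol

Stoichiometric O₂ = 3 × 422 = 1266 mol; O₂ fed = 1266 × 1.334 = 1689 mol.
N₂ fed = 1689 × 79/21 = 6353 mol.
Fuel reacted = 0.732 × 422 → ξ = 308.9 mol.
Outlet (n = n₀ + ν ξ):
  C₂H₅OH: 422 − 1(308.9) = 113.1
  O₂: 1689 − 3(308.9) = 762.1
  N₂: 6353 (inert)
  CO₂: 0 + 2(308.9) = 617.8
  H₂O: 0 + 3(308.9) = 926.7
Total out = 113.1 + 762.1 + 6353 + 617.8 + 926.7 = 8773 mol.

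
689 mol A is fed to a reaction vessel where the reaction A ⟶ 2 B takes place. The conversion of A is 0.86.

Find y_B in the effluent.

0.925

A reacted = 0.86 × 689 = 592.5 mol; ν_A = −1, so ξ = 592.5/1 = 592.5 mol.
Outlet amounts (n = n₀ + ν ξ):
  A: 689 − 1(592.5) = 96.46
  B: 0 + 2(592.5) = 1185
Total out = 1282 mol; y_B = 1185 / 1282 = 0.9247.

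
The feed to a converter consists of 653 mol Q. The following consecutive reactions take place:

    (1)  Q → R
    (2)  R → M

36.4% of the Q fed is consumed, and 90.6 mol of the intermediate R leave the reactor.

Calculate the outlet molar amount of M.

147 mol

Conversion of Q: Q consumed = 1ξ₁ = 0.364 × 653 → ξ₁ = 237.7 mol.
R balance: n_R = 0 + 1ξ₁ − 1ξ₂ = 90.6 → ξ₂ = (1·237.7 − 90.6)/1 = 147.1 mol.
Outlet amounts (n = n₀ + Σ ν·ξ):
  Q: 653 − 1(237.7) = 415.3
  R: 0 + 1(237.7) − 1(147.1) = 90.6
  M: 0 + 1(147.1) = 147.1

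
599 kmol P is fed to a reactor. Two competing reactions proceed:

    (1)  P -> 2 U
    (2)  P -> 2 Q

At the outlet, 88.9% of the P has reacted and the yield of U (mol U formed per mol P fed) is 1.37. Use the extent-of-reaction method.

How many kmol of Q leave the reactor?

244 kmol

Yield of U: 2ξ₁ / 599 = 1.37 → ξ₁ = 410.3 kmol.
Conversion of P: 1ξ₁ + 1ξ₂ = 0.889 × 599 = 532.5 → ξ₂ = 122.2 kmol.
Outlet amounts (n = n₀ + Σ ν·ξ):
  P: 599 − 1(410.3) − 1(122.2) = 66.49
  U: 0 + 2(410.3) = 820.6
  Q: 0 + 2(122.2) = 244.4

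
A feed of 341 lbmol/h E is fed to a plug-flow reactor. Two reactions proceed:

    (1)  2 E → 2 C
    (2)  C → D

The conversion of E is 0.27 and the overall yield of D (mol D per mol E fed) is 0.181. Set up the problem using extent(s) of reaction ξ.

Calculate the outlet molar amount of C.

30.3 lbmol/h

Conversion of E: E consumed = 2ξ₁ = 0.27 × 341 → ξ₁ = 46.04 lbmol/h.
Yield of D: 1ξ₂ / 341 = 0.181 → ξ₂ = 61.72 lbmol/h.
Outlet amounts (n = n₀ + Σ ν·ξ):
  E: 341 − 2(46.04) = 248.9
  C: 0 + 2(46.04) − 1(61.72) = 30.35
  D: 0 + 1(61.72) = 61.72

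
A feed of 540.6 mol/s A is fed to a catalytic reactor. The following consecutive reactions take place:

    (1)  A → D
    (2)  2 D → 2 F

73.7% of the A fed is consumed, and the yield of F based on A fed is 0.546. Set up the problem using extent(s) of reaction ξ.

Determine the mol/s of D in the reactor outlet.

103 mol/s

Conversion of A: A consumed = 1ξ₁ = 0.737 × 540.6 → ξ₁ = 398.4 mol/s.
Yield of F: 2ξ₂ / 540.6 = 0.546 → ξ₂ = 147.6 mol/s.
Outlet amounts (n = n₀ + Σ ν·ξ):
  A: 540.6 − 1(398.4) = 142.2
  D: 0 + 1(398.4) − 2(147.6) = 103.3
  F: 0 + 2(147.6) = 295.2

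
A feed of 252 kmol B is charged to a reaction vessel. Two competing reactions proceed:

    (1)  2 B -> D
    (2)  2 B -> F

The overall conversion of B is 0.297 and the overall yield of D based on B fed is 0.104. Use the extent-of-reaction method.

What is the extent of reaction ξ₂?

Yield of D: 1ξ₁ / 252 = 0.104 → ξ₁ = 26.21 kmol.
Conversion of B: 2ξ₁ + 2ξ₂ = 0.297 × 252 = 74.84 → ξ₂ = 11.21 kmol.
Outlet amounts (n = n₀ + Σ ν·ξ):
  B: 252 − 2(26.21) − 2(11.21) = 177.2
  D: 0 + 1(26.21) = 26.21
  F: 0 + 1(11.21) = 11.21

ξ₂ = 11.2 kmol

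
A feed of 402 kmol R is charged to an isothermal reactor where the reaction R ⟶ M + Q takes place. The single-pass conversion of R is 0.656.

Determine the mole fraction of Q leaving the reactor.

0.396

R reacted = 0.656 × 402 = 263.7 kmol; ν_R = −1, so ξ = 263.7/1 = 263.7 kmol.
Outlet amounts (n = n₀ + ν ξ):
  R: 402 − 1(263.7) = 138.3
  M: 0 + 1(263.7) = 263.7
  Q: 0 + 1(263.7) = 263.7
Total out = 665.7 kmol; y_Q = 263.7 / 665.7 = 0.3961.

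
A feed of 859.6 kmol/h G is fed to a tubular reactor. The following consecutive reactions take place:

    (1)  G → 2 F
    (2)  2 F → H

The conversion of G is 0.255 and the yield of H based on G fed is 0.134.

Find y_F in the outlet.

0.216

Conversion of G: G consumed = 1ξ₁ = 0.255 × 859.6 → ξ₁ = 219.2 kmol/h.
Yield of H: 1ξ₂ / 859.6 = 0.134 → ξ₂ = 115.2 kmol/h.
Outlet amounts (n = n₀ + Σ ν·ξ):
  G: 859.6 − 1(219.2) = 640.4
  F: 0 + 2(219.2) − 2(115.2) = 208
  H: 0 + 1(115.2) = 115.2
Total out = 963.6 kmol/h; y_F = 208 / 963.6 = 0.2159.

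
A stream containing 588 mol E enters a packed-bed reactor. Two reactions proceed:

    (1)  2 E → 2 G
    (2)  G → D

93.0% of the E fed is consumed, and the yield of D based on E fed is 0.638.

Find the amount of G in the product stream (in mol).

172 mol

Conversion of E: E consumed = 2ξ₁ = 0.93 × 588 → ξ₁ = 273.4 mol.
Yield of D: 1ξ₂ / 588 = 0.638 → ξ₂ = 375.1 mol.
Outlet amounts (n = n₀ + Σ ν·ξ):
  E: 588 − 2(273.4) = 41.16
  G: 0 + 2(273.4) − 1(375.1) = 171.7
  D: 0 + 1(375.1) = 375.1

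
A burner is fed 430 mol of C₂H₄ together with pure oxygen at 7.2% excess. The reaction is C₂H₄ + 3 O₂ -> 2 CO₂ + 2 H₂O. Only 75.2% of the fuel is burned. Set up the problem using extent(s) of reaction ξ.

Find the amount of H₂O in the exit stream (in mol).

647 mol

Stoichiometric O₂ = 3 × 430 = 1290 mol; O₂ fed = 1290 × 1.072 = 1383 mol.
Fuel reacted = 0.752 × 430 → ξ = 323.4 mol.
Outlet (n = n₀ + ν ξ):
  C₂H₄: 430 − 1(323.4) = 106.6
  O₂: 1383 − 3(323.4) = 412.8
  CO₂: 0 + 2(323.4) = 646.7
  H₂O: 0 + 2(323.4) = 646.7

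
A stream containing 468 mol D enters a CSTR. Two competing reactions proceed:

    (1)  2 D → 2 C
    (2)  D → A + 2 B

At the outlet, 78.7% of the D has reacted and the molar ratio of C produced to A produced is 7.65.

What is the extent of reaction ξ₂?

Conversion of D: D consumed = 0.787 × 468 = 368.3 mol = 2ξ₁ + 1ξ₂.
Selectivity: 2ξ₁ / (1ξ₂) = 7.65 → ξ₁ = 3.825 ξ₂.
Substitute: (2·3.825 + 1) ξ₂ = 368.3 → ξ₂ = 42.58 mol, ξ₁ = 162.9 mol.
Outlet amounts (n = n₀ + Σ ν·ξ):
  D: 468 − 2(162.9) − 1(42.58) = 99.68
  C: 0 + 2(162.9) = 325.7
  A: 0 + 1(42.58) = 42.58
  B: 0 + 2(42.58) = 85.16

ξ₂ = 42.6 mol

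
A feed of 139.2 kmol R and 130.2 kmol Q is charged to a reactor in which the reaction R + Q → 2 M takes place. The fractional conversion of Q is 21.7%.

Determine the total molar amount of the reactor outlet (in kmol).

269 kmol

Q reacted = 0.217 × 130.2 = 28.25 kmol; ν_Q = −1, so ξ = 28.25/1 = 28.25 kmol.
Outlet amounts (n = n₀ + ν ξ):
  R: 139.2 − 1(28.25) = 110.9
  Q: 130.2 − 1(28.25) = 101.9
  M: 0 + 2(28.25) = 56.51
Total out = 110.9 + 101.9 + 56.51 = 269.4 kmol.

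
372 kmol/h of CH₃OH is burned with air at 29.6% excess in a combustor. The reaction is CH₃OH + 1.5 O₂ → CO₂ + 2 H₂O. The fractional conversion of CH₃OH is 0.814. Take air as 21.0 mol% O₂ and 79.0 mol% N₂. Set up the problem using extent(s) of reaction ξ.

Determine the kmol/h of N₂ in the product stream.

2720 kmol/h

Stoichiometric O₂ = 1.5 × 372 = 558 kmol/h; O₂ fed = 558 × 1.296 = 723.2 kmol/h.
N₂ fed = 723.2 × 79/21 = 2720 kmol/h.
Fuel reacted = 0.814 × 372 → ξ = 302.8 kmol/h.
Outlet (n = n₀ + ν ξ):
  CH₃OH: 372 − 1(302.8) = 69.19
  O₂: 723.2 − 1.5(302.8) = 269
  N₂: 2720 (inert)
  CO₂: 0 + 1(302.8) = 302.8
  H₂O: 0 + 2(302.8) = 605.6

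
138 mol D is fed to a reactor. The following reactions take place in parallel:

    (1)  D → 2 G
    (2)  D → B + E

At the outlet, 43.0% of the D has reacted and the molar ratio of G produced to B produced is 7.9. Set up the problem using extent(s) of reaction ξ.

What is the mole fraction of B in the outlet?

Conversion of D: D consumed = 0.43 × 138 = 59.34 mol = 1ξ₁ + 1ξ₂.
Selectivity: 2ξ₁ / (1ξ₂) = 7.9 → ξ₁ = 3.95 ξ₂.
Substitute: (1·3.95 + 1) ξ₂ = 59.34 → ξ₂ = 11.99 mol, ξ₁ = 47.35 mol.
Outlet amounts (n = n₀ + Σ ν·ξ):
  D: 138 − 1(47.35) − 1(11.99) = 78.66
  G: 0 + 2(47.35) = 94.7
  B: 0 + 1(11.99) = 11.99
  E: 0 + 1(11.99) = 11.99
Total out = 197.3 mol; y_B = 11.99 / 197.3 = 0.06075.

0.0607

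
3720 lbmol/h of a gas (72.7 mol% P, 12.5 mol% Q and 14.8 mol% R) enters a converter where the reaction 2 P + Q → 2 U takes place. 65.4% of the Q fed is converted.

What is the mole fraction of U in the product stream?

0.178

Q reacted = 0.654 × 465 = 304.1 lbmol/h; ν_Q = −1, so ξ = 304.1/1 = 304.1 lbmol/h.
Outlet amounts (n = n₀ + ν ξ):
  P: 2704 − 2(304.1) = 2096
  Q: 465 − 1(304.1) = 160.9
  U: 0 + 2(304.1) = 608.2
  R: 550.6 (inert)
Total out = 3416 lbmol/h; y_U = 608.2 / 3416 = 0.1781.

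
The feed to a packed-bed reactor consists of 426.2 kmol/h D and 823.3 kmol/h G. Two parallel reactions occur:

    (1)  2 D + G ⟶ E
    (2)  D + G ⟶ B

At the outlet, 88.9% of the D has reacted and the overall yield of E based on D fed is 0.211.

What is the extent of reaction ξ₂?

ξ₂ = 199 kmol/h

Yield of E: 1ξ₁ / 426.2 = 0.211 → ξ₁ = 89.93 kmol/h.
Conversion of D: 2ξ₁ + 1ξ₂ = 0.889 × 426.2 = 378.9 → ξ₂ = 199 kmol/h.
Outlet amounts (n = n₀ + Σ ν·ξ):
  D: 426.2 − 2(89.93) − 1(199) = 47.31
  G: 823.3 − 1(89.93) − 1(199) = 534.3
  E: 0 + 1(89.93) = 89.93
  B: 0 + 1(199) = 199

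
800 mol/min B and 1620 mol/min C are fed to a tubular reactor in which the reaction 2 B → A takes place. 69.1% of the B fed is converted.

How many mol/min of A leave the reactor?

276 mol/min

B reacted = 0.691 × 800 = 552.8 mol/min; ν_B = −2, so ξ = 552.8/2 = 276.4 mol/min.
Outlet amounts (n = n₀ + ν ξ):
  B: 800 − 2(276.4) = 247.2
  A: 0 + 1(276.4) = 276.4
  C: 1620 (inert)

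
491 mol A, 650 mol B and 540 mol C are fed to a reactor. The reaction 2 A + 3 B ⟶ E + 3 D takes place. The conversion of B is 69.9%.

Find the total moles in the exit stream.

B reacted = 0.699 × 650 = 454.3 mol; ν_B = −3, so ξ = 454.3/3 = 151.4 mol.
Outlet amounts (n = n₀ + ν ξ):
  A: 491 − 2(151.4) = 188.1
  B: 650 − 3(151.4) = 195.7
  E: 0 + 1(151.4) = 151.4
  D: 0 + 3(151.4) = 454.3
  C: 540 (inert)
Total out = 188.1 + 195.7 + 151.4 + 454.3 + 540 = 1530 mol.

1530 mol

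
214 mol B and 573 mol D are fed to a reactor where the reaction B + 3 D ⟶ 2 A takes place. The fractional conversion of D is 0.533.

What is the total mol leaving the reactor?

583 mol

D reacted = 0.533 × 573 = 305.4 mol; ν_D = −3, so ξ = 305.4/3 = 101.8 mol.
Outlet amounts (n = n₀ + ν ξ):
  B: 214 − 1(101.8) = 112.2
  D: 573 − 3(101.8) = 267.6
  A: 0 + 2(101.8) = 203.6
Total out = 112.2 + 267.6 + 203.6 = 583.4 mol.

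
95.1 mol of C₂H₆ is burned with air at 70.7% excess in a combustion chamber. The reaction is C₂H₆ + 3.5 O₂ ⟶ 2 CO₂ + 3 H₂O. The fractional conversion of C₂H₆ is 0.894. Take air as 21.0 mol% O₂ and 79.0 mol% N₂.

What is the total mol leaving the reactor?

2840 mol

Stoichiometric O₂ = 3.5 × 95.1 = 332.8 mol; O₂ fed = 332.8 × 1.707 = 568.2 mol.
N₂ fed = 568.2 × 79/21 = 2137 mol.
Fuel reacted = 0.894 × 95.1 → ξ = 85.02 mol.
Outlet (n = n₀ + ν ξ):
  C₂H₆: 95.1 − 1(85.02) = 10.08
  O₂: 568.2 − 3.5(85.02) = 270.6
  N₂: 2137 (inert)
  CO₂: 0 + 2(85.02) = 170
  H₂O: 0 + 3(85.02) = 255.1
Total out = 10.08 + 270.6 + 2137 + 170 + 255.1 = 2843 mol.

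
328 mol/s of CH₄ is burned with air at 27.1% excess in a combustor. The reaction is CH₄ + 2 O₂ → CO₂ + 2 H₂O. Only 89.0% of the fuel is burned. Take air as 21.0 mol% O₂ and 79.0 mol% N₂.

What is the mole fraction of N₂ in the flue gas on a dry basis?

0.844

Stoichiometric O₂ = 2 × 328 = 656 mol/s; O₂ fed = 656 × 1.271 = 833.8 mol/s.
N₂ fed = 833.8 × 79/21 = 3137 mol/s.
Fuel reacted = 0.89 × 328 → ξ = 291.9 mol/s.
Outlet (n = n₀ + ν ξ):
  CH₄: 328 − 1(291.9) = 36.08
  O₂: 833.8 − 2(291.9) = 249.9
  N₂: 3137 (inert)
  CO₂: 0 + 1(291.9) = 291.9
  H₂O: 0 + 2(291.9) = 583.8
Dry total = 3715 mol/s; y_N₂ (dry) = 3137 / 3715 = 0.8444.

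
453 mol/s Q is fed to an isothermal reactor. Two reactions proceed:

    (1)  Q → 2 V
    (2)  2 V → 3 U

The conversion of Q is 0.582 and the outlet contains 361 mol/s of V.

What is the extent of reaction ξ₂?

ξ₂ = 83.1 mol/s

Conversion of Q: Q consumed = 1ξ₁ = 0.582 × 453 → ξ₁ = 263.6 mol/s.
V balance: n_V = 0 + 2ξ₁ − 2ξ₂ = 361 → ξ₂ = (2·263.6 − 361)/2 = 83.15 mol/s.
Outlet amounts (n = n₀ + Σ ν·ξ):
  Q: 453 − 1(263.6) = 189.4
  V: 0 + 2(263.6) − 2(83.15) = 361
  U: 0 + 3(83.15) = 249.4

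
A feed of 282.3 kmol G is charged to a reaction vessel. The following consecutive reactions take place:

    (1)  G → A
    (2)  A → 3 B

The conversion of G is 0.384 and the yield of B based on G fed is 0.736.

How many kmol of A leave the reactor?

Conversion of G: G consumed = 1ξ₁ = 0.384 × 282.3 → ξ₁ = 108.4 kmol.
Yield of B: 3ξ₂ / 282.3 = 0.736 → ξ₂ = 69.26 kmol.
Outlet amounts (n = n₀ + Σ ν·ξ):
  G: 282.3 − 1(108.4) = 173.9
  A: 0 + 1(108.4) − 1(69.26) = 39.15
  B: 0 + 3(69.26) = 207.8

39.1 kmol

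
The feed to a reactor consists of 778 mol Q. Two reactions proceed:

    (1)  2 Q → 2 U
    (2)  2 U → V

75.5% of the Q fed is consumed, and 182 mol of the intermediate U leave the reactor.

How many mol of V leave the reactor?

Conversion of Q: Q consumed = 2ξ₁ = 0.755 × 778 → ξ₁ = 293.7 mol.
U balance: n_U = 0 + 2ξ₁ − 2ξ₂ = 182 → ξ₂ = (2·293.7 − 182)/2 = 202.7 mol.
Outlet amounts (n = n₀ + Σ ν·ξ):
  Q: 778 − 2(293.7) = 190.6
  U: 0 + 2(293.7) − 2(202.7) = 182
  V: 0 + 1(202.7) = 202.7

203 mol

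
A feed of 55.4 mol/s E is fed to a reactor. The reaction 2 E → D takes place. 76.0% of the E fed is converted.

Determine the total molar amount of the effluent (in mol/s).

34.3 mol/s

E reacted = 0.76 × 55.4 = 42.1 mol/s; ν_E = −2, so ξ = 42.1/2 = 21.05 mol/s.
Outlet amounts (n = n₀ + ν ξ):
  E: 55.4 − 2(21.05) = 13.3
  D: 0 + 1(21.05) = 21.05
Total out = 13.3 + 21.05 = 34.35 mol/s.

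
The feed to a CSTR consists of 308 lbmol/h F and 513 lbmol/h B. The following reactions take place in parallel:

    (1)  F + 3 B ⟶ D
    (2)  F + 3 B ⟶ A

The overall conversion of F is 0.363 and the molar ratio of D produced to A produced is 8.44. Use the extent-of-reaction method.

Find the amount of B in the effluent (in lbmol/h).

Conversion of F: F consumed = 0.363 × 308 = 111.8 lbmol/h = 1ξ₁ + 1ξ₂.
Selectivity: 1ξ₁ / (1ξ₂) = 8.44 → ξ₁ = 8.44 ξ₂.
Substitute: (1·8.44 + 1) ξ₂ = 111.8 → ξ₂ = 11.84 lbmol/h, ξ₁ = 99.96 lbmol/h.
Outlet amounts (n = n₀ + Σ ν·ξ):
  F: 308 − 1(99.96) − 1(11.84) = 196.2
  B: 513 − 3(99.96) − 3(11.84) = 177.6
  D: 0 + 1(99.96) = 99.96
  A: 0 + 1(11.84) = 11.84

178 lbmol/h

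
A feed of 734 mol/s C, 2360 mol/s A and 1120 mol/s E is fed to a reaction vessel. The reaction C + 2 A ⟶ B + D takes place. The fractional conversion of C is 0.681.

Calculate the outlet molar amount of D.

C reacted = 0.681 × 734 = 499.9 mol/s; ν_C = −1, so ξ = 499.9/1 = 499.9 mol/s.
Outlet amounts (n = n₀ + ν ξ):
  C: 734 − 1(499.9) = 234.1
  A: 2360 − 2(499.9) = 1360
  B: 0 + 1(499.9) = 499.9
  D: 0 + 1(499.9) = 499.9
  E: 1120 (inert)

500 mol/s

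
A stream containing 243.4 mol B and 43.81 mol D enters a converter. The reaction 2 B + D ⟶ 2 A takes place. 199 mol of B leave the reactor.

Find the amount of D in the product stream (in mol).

For B: n = n₀ − 2ξ → 199 = 243.4 − 2ξ, giving ξ = 22.2 mol.
Outlet amounts (n = n₀ + ν ξ):
  B: 243.4 − 2(22.2) = 199
  D: 43.81 − 1(22.2) = 21.61
  A: 0 + 2(22.2) = 44.4

21.6 mol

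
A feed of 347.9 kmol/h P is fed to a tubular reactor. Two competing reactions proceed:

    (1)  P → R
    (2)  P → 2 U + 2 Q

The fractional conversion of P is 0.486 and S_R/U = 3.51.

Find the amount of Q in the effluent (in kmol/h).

42.2 kmol/h

Conversion of P: P consumed = 0.486 × 347.9 = 169.1 kmol/h = 1ξ₁ + 1ξ₂.
Selectivity: 1ξ₁ / (2ξ₂) = 3.51 → ξ₁ = 7.02 ξ₂.
Substitute: (1·7.02 + 1) ξ₂ = 169.1 → ξ₂ = 21.08 kmol/h, ξ₁ = 148 kmol/h.
Outlet amounts (n = n₀ + Σ ν·ξ):
  P: 347.9 − 1(148) − 1(21.08) = 178.8
  R: 0 + 1(148) = 148
  U: 0 + 2(21.08) = 42.16
  Q: 0 + 2(21.08) = 42.16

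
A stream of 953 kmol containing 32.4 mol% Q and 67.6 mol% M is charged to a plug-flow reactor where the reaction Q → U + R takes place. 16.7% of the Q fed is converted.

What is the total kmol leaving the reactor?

Q reacted = 0.167 × 308.8 = 51.56 kmol; ν_Q = −1, so ξ = 51.56/1 = 51.56 kmol.
Outlet amounts (n = n₀ + ν ξ):
  Q: 308.8 − 1(51.56) = 257.2
  U: 0 + 1(51.56) = 51.56
  R: 0 + 1(51.56) = 51.56
  M: 644.2 (inert)
Total out = 257.2 + 51.56 + 51.56 + 644.2 = 1005 kmol.

1000 kmol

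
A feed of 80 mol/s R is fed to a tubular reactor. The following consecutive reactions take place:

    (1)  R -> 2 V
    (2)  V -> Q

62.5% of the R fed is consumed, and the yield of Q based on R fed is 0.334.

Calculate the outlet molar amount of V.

73.3 mol/s

Conversion of R: R consumed = 1ξ₁ = 0.625 × 80 → ξ₁ = 50 mol/s.
Yield of Q: 1ξ₂ / 80 = 0.334 → ξ₂ = 26.72 mol/s.
Outlet amounts (n = n₀ + Σ ν·ξ):
  R: 80 − 1(50) = 30
  V: 0 + 2(50) − 1(26.72) = 73.28
  Q: 0 + 1(26.72) = 26.72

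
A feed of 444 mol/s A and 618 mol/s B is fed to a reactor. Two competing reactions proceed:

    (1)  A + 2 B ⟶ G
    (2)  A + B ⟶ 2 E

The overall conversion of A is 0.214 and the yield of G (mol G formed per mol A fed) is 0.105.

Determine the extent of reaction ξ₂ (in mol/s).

Yield of G: 1ξ₁ / 444 = 0.105 → ξ₁ = 46.62 mol/s.
Conversion of A: 1ξ₁ + 1ξ₂ = 0.214 × 444 = 95.02 → ξ₂ = 48.4 mol/s.
Outlet amounts (n = n₀ + Σ ν·ξ):
  A: 444 − 1(46.62) − 1(48.4) = 349
  B: 618 − 2(46.62) − 1(48.4) = 476.4
  G: 0 + 1(46.62) = 46.62
  E: 0 + 2(48.4) = 96.79

ξ₂ = 48.4 mol/s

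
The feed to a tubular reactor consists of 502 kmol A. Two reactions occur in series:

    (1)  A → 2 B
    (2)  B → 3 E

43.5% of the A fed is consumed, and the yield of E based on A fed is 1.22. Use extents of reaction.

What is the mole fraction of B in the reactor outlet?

Conversion of A: A consumed = 1ξ₁ = 0.435 × 502 → ξ₁ = 218.4 kmol.
Yield of E: 3ξ₂ / 502 = 1.22 → ξ₂ = 204.1 kmol.
Outlet amounts (n = n₀ + Σ ν·ξ):
  A: 502 − 1(218.4) = 283.6
  B: 0 + 2(218.4) − 1(204.1) = 232.6
  E: 0 + 3(204.1) = 612.4
Total out = 1129 kmol; y_B = 232.6 / 1129 = 0.2061.

0.206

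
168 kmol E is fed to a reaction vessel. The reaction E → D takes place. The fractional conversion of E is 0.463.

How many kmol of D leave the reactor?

77.8 kmol

E reacted = 0.463 × 168 = 77.78 kmol; ν_E = −1, so ξ = 77.78/1 = 77.78 kmol.
Outlet amounts (n = n₀ + ν ξ):
  E: 168 − 1(77.78) = 90.22
  D: 0 + 1(77.78) = 77.78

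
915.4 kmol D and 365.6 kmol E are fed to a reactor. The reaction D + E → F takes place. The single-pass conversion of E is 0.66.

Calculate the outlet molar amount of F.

E reacted = 0.66 × 365.6 = 241.3 kmol; ν_E = −1, so ξ = 241.3/1 = 241.3 kmol.
Outlet amounts (n = n₀ + ν ξ):
  D: 915.4 − 1(241.3) = 674.1
  E: 365.6 − 1(241.3) = 124.3
  F: 0 + 1(241.3) = 241.3

241 kmol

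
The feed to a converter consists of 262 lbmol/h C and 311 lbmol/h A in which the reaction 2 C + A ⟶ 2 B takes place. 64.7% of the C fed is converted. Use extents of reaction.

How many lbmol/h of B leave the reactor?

170 lbmol/h

C reacted = 0.647 × 262 = 169.5 lbmol/h; ν_C = −2, so ξ = 169.5/2 = 84.76 lbmol/h.
Outlet amounts (n = n₀ + ν ξ):
  C: 262 − 2(84.76) = 92.49
  A: 311 − 1(84.76) = 226.2
  B: 0 + 2(84.76) = 169.5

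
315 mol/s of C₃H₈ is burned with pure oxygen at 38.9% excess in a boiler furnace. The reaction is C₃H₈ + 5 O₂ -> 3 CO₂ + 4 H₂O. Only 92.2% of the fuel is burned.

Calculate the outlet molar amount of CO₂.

Stoichiometric O₂ = 5 × 315 = 1575 mol/s; O₂ fed = 1575 × 1.389 = 2188 mol/s.
Fuel reacted = 0.922 × 315 → ξ = 290.4 mol/s.
Outlet (n = n₀ + ν ξ):
  C₃H₈: 315 − 1(290.4) = 24.57
  O₂: 2188 − 5(290.4) = 735.5
  CO₂: 0 + 3(290.4) = 871.3
  H₂O: 0 + 4(290.4) = 1162

871 mol/s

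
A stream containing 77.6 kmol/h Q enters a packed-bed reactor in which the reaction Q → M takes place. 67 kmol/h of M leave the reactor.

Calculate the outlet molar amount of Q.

10.6 kmol/h

For M: n = n₀ + 1ξ → 67 = 0 + 1ξ, giving ξ = 67 kmol/h.
Outlet amounts (n = n₀ + ν ξ):
  Q: 77.6 − 1(67) = 10.6
  M: 0 + 1(67) = 67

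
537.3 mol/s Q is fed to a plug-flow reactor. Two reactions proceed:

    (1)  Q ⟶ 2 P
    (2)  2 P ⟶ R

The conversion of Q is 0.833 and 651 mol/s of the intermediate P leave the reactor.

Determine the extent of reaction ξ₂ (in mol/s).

Conversion of Q: Q consumed = 1ξ₁ = 0.833 × 537.3 → ξ₁ = 447.6 mol/s.
P balance: n_P = 0 + 2ξ₁ − 2ξ₂ = 651 → ξ₂ = (2·447.6 − 651)/2 = 122.1 mol/s.
Outlet amounts (n = n₀ + Σ ν·ξ):
  Q: 537.3 − 1(447.6) = 89.73
  P: 0 + 2(447.6) − 2(122.1) = 651
  R: 0 + 1(122.1) = 122.1

ξ₂ = 122 mol/s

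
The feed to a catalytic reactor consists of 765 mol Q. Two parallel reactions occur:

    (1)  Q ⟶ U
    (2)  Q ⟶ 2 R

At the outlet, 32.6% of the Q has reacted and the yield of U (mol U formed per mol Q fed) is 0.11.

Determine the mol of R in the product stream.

Yield of U: 1ξ₁ / 765 = 0.11 → ξ₁ = 84.15 mol.
Conversion of Q: 1ξ₁ + 1ξ₂ = 0.326 × 765 = 249.4 → ξ₂ = 165.2 mol.
Outlet amounts (n = n₀ + Σ ν·ξ):
  Q: 765 − 1(84.15) − 1(165.2) = 515.6
  U: 0 + 1(84.15) = 84.15
  R: 0 + 2(165.2) = 330.5

330 mol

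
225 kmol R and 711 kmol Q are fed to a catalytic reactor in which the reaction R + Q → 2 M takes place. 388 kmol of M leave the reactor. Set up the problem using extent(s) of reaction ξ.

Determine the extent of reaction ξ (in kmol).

For M: n = n₀ + 2ξ → 388 = 0 + 2ξ, giving ξ = 194 kmol.
Outlet amounts (n = n₀ + ν ξ):
  R: 225 − 1(194) = 31
  Q: 711 − 1(194) = 517
  M: 0 + 2(194) = 388

ξ = 194 kmol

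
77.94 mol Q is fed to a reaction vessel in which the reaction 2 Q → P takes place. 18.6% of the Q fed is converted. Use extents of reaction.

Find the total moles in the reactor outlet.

70.7 mol

Q reacted = 0.186 × 77.94 = 14.5 mol; ν_Q = −2, so ξ = 14.5/2 = 7.248 mol.
Outlet amounts (n = n₀ + ν ξ):
  Q: 77.94 − 2(7.248) = 63.44
  P: 0 + 1(7.248) = 7.248
Total out = 63.44 + 7.248 = 70.69 mol.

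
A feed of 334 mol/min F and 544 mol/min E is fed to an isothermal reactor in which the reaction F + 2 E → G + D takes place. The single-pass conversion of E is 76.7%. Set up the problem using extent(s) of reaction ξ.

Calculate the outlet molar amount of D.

209 mol/min

E reacted = 0.767 × 544 = 417.2 mol/min; ν_E = −2, so ξ = 417.2/2 = 208.6 mol/min.
Outlet amounts (n = n₀ + ν ξ):
  F: 334 − 1(208.6) = 125.4
  E: 544 − 2(208.6) = 126.8
  G: 0 + 1(208.6) = 208.6
  D: 0 + 1(208.6) = 208.6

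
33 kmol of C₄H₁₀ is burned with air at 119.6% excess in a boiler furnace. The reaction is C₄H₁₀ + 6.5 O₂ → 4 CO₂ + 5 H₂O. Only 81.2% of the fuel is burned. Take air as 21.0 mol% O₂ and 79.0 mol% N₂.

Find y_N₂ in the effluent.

Stoichiometric O₂ = 6.5 × 33 = 214.5 kmol; O₂ fed = 214.5 × 2.196 = 471 kmol.
N₂ fed = 471 × 79/21 = 1772 kmol.
Fuel reacted = 0.812 × 33 → ξ = 26.8 kmol.
Outlet (n = n₀ + ν ξ):
  C₄H₁₀: 33 − 1(26.8) = 6.204
  O₂: 471 − 6.5(26.8) = 296.9
  N₂: 1772 (inert)
  CO₂: 0 + 4(26.8) = 107.2
  H₂O: 0 + 5(26.8) = 134
Total out = 2316 kmol; y_N₂ = 1772 / 2316 = 0.765.

0.765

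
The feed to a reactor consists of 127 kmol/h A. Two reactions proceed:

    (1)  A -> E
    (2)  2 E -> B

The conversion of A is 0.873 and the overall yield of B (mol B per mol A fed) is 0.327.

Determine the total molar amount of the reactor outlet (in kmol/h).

85.5 kmol/h

Conversion of A: A consumed = 1ξ₁ = 0.873 × 127 → ξ₁ = 110.9 kmol/h.
Yield of B: 1ξ₂ / 127 = 0.327 → ξ₂ = 41.53 kmol/h.
Outlet amounts (n = n₀ + Σ ν·ξ):
  A: 127 − 1(110.9) = 16.13
  E: 0 + 1(110.9) − 2(41.53) = 27.81
  B: 0 + 1(41.53) = 41.53
Total out = 16.13 + 27.81 + 41.53 = 85.47 kmol/h.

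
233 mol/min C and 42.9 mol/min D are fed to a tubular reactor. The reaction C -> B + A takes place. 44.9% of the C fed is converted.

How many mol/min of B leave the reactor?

C reacted = 0.449 × 233 = 104.6 mol/min; ν_C = −1, so ξ = 104.6/1 = 104.6 mol/min.
Outlet amounts (n = n₀ + ν ξ):
  C: 233 − 1(104.6) = 128.4
  B: 0 + 1(104.6) = 104.6
  A: 0 + 1(104.6) = 104.6
  D: 42.9 (inert)

105 mol/min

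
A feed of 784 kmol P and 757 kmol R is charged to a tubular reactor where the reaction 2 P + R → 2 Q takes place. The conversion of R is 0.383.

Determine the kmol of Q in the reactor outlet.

R reacted = 0.383 × 757 = 289.9 kmol; ν_R = −1, so ξ = 289.9/1 = 289.9 kmol.
Outlet amounts (n = n₀ + ν ξ):
  P: 784 − 2(289.9) = 204.1
  R: 757 − 1(289.9) = 467.1
  Q: 0 + 2(289.9) = 579.9

580 kmol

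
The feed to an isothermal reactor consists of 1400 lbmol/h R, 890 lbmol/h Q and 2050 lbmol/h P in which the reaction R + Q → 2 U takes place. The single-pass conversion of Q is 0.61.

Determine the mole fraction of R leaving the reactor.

0.197

Q reacted = 0.61 × 890 = 542.9 lbmol/h; ν_Q = −1, so ξ = 542.9/1 = 542.9 lbmol/h.
Outlet amounts (n = n₀ + ν ξ):
  R: 1400 − 1(542.9) = 857.1
  Q: 890 − 1(542.9) = 347.1
  U: 0 + 2(542.9) = 1086
  P: 2050 (inert)
Total out = 4340 lbmol/h; y_R = 857.1 / 4340 = 0.1975.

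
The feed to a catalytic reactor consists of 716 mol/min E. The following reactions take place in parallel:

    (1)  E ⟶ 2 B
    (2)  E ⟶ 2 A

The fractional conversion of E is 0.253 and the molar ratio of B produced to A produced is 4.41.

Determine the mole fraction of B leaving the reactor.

0.329

Conversion of E: E consumed = 0.253 × 716 = 181.1 mol/min = 1ξ₁ + 1ξ₂.
Selectivity: 2ξ₁ / (2ξ₂) = 4.41 → ξ₁ = 4.41 ξ₂.
Substitute: (1·4.41 + 1) ξ₂ = 181.1 → ξ₂ = 33.48 mol/min, ξ₁ = 147.7 mol/min.
Outlet amounts (n = n₀ + Σ ν·ξ):
  E: 716 − 1(147.7) − 1(33.48) = 534.9
  B: 0 + 2(147.7) = 295.3
  A: 0 + 2(33.48) = 66.97
Total out = 897.1 mol/min; y_B = 295.3 / 897.1 = 0.3292.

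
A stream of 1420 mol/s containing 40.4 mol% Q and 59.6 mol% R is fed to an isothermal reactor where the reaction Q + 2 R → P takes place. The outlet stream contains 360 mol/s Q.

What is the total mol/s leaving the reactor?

For Q: n = n₀ − 1ξ → 360 = 573.7 − 1ξ, giving ξ = 213.7 mol/s.
Outlet amounts (n = n₀ + ν ξ):
  Q: 573.7 − 1(213.7) = 360
  R: 846.3 − 2(213.7) = 419
  P: 0 + 1(213.7) = 213.7
Total out = 360 + 419 + 213.7 = 992.6 mol/s.

993 mol/s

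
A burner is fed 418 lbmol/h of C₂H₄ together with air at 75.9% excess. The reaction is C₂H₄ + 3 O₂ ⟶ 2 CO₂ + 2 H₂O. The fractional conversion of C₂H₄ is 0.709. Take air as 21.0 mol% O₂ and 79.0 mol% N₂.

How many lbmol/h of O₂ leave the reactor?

Stoichiometric O₂ = 3 × 418 = 1254 lbmol/h; O₂ fed = 1254 × 1.759 = 2206 lbmol/h.
N₂ fed = 2206 × 79/21 = 8298 lbmol/h.
Fuel reacted = 0.709 × 418 → ξ = 296.4 lbmol/h.
Outlet (n = n₀ + ν ξ):
  C₂H₄: 418 − 1(296.4) = 121.6
  O₂: 2206 − 3(296.4) = 1317
  N₂: 8298 (inert)
  CO₂: 0 + 2(296.4) = 592.7
  H₂O: 0 + 2(296.4) = 592.7

1320 lbmol/h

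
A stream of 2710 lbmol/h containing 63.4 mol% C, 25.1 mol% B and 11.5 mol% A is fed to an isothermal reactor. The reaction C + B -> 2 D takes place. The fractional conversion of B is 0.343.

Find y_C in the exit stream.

B reacted = 0.343 × 680.2 = 233.3 lbmol/h; ν_B = −1, so ξ = 233.3/1 = 233.3 lbmol/h.
Outlet amounts (n = n₀ + ν ξ):
  C: 1718 − 1(233.3) = 1485
  B: 680.2 − 1(233.3) = 446.9
  D: 0 + 2(233.3) = 466.6
  A: 311.6 (inert)
Total out = 2710 lbmol/h; y_C = 1485 / 2710 = 0.5479.

0.548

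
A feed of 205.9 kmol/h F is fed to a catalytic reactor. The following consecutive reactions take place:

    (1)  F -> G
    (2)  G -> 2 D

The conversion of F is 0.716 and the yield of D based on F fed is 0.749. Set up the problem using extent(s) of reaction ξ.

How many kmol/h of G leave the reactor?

70.3 kmol/h

Conversion of F: F consumed = 1ξ₁ = 0.716 × 205.9 → ξ₁ = 147.4 kmol/h.
Yield of D: 2ξ₂ / 205.9 = 0.749 → ξ₂ = 77.11 kmol/h.
Outlet amounts (n = n₀ + Σ ν·ξ):
  F: 205.9 − 1(147.4) = 58.48
  G: 0 + 1(147.4) − 1(77.11) = 70.31
  D: 0 + 2(77.11) = 154.2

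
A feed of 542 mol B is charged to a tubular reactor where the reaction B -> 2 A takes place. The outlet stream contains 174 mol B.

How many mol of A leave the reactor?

736 mol

For B: n = n₀ − 1ξ → 174 = 542 − 1ξ, giving ξ = 368 mol.
Outlet amounts (n = n₀ + ν ξ):
  B: 542 − 1(368) = 174
  A: 0 + 2(368) = 736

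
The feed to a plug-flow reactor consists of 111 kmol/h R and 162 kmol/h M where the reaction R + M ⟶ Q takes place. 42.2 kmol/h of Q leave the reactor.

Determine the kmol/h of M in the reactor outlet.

120 kmol/h

For Q: n = n₀ + 1ξ → 42.2 = 0 + 1ξ, giving ξ = 42.2 kmol/h.
Outlet amounts (n = n₀ + ν ξ):
  R: 111 − 1(42.2) = 68.8
  M: 162 − 1(42.2) = 119.8
  Q: 0 + 1(42.2) = 42.2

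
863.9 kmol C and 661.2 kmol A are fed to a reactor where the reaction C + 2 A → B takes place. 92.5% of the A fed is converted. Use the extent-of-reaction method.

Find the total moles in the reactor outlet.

A reacted = 0.925 × 661.2 = 611.6 kmol; ν_A = −2, so ξ = 611.6/2 = 305.8 kmol.
Outlet amounts (n = n₀ + ν ξ):
  C: 863.9 − 1(305.8) = 558.1
  A: 661.2 − 2(305.8) = 49.59
  B: 0 + 1(305.8) = 305.8
Total out = 558.1 + 49.59 + 305.8 = 913.5 kmol.

913 kmol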